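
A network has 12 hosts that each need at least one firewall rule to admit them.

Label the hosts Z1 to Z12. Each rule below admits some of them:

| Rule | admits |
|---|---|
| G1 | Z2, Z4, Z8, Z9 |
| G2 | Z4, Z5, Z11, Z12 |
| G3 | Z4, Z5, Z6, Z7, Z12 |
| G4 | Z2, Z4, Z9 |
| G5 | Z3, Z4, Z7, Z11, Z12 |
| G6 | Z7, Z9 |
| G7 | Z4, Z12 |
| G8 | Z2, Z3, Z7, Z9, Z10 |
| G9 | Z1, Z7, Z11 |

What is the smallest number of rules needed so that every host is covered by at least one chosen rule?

4

G1 and G3 and G8 and G9 together: G1 ∪ G3 ∪ G8 ∪ G9 = {Z1, Z2, Z3, Z4, Z5, Z6, Z7, Z8, Z9, Z10, Z11, Z12} — every host is covered.
Only G9 contains Z1, so G9 is forced; the remaining 9 hosts need at least 3 more rules (each remaining rule adds at most 4) — so at least 4 rules are needed, and 4 is optimal.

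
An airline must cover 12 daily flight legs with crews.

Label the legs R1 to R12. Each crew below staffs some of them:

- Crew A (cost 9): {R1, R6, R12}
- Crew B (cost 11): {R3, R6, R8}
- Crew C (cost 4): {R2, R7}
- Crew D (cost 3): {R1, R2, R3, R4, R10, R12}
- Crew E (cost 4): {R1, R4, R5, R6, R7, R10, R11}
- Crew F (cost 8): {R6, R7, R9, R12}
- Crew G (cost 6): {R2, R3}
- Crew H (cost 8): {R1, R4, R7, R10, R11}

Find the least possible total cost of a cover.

B, D, E, F together cover every leg (B ∪ D ∪ E ∪ F = {R1, R2, R3, R4, R5, R6, R7, R8, R9, R10, R11, R12}); total cost 11 + 3 + 4 + 8 = 26.
No covering selection has total cost below 26.

26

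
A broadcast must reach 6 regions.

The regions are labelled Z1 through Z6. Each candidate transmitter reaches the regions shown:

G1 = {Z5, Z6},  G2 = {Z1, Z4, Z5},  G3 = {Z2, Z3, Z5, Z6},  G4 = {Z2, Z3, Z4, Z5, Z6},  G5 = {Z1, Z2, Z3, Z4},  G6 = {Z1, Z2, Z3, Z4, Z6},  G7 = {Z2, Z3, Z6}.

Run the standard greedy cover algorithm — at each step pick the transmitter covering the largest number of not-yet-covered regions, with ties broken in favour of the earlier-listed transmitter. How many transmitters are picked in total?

Greedy: pick G4 (covers 5 new) → pick G2 (covers 1 new). Total picks: 2.

2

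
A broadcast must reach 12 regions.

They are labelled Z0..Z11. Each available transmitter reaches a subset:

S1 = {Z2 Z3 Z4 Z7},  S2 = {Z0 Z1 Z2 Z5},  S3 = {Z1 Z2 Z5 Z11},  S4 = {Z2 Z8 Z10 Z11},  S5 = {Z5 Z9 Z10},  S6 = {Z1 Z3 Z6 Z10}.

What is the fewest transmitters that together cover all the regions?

5

Take {S1, S2, S4, S5, S6}. Their union is {Z0, Z1, Z2, Z3, Z4, Z5, Z6, Z7, Z8, Z9, Z10, Z11}, which is all 12 regions.
No 4 of the 6 transmitters cover everything (all 15 combinations miss at least one region), so 5 is optimal.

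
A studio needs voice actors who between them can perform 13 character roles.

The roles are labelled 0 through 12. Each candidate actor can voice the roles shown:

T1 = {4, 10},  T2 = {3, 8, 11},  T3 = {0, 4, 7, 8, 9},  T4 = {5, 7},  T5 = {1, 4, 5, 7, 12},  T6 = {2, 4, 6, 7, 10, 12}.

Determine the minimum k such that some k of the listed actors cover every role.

Take {T2, T3, T5, T6}. Their union is {0, 1, 2, 3, 4, 5, 6, 7, 8, 9, 10, 11, 12}, which is all 13 roles.
Only T5 contains 1, so T5 is forced; the remaining 8 roles need at least 3 more actors (each remaining actor adds at most 3) — so at least 4 actors are needed, and 4 is optimal.

4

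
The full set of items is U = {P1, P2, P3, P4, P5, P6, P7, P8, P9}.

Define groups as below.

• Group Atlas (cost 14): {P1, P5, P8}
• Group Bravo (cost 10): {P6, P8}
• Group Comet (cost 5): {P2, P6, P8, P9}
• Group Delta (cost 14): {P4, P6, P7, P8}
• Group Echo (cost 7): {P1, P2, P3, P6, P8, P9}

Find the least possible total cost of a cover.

35

Atlas, Delta, Echo together cover every item (Atlas ∪ Delta ∪ Echo = {P1, P2, P3, P4, P5, P6, P7, P8, P9}); total cost 14 + 14 + 7 = 35.
No covering selection has total cost below 35.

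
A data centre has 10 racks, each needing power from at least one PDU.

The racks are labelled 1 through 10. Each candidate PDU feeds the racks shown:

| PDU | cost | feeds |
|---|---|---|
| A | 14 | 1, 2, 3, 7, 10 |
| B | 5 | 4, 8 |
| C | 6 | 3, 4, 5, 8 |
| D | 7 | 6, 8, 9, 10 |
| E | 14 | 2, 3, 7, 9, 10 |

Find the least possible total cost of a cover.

27

A, C, D together cover every rack (A ∪ C ∪ D = {1, 2, 3, 4, 5, 6, 7, 8, 9, 10}); total cost 14 + 6 + 7 = 27.
No covering selection has total cost below 27.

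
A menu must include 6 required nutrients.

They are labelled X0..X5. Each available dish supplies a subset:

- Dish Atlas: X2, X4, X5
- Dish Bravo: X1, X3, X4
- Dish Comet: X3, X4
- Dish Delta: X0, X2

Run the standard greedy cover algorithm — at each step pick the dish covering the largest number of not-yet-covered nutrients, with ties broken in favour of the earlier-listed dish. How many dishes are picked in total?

Greedy: pick Atlas (covers 3 new) → pick Bravo (covers 2 new) → pick Delta (covers 1 new). Total picks: 3.

3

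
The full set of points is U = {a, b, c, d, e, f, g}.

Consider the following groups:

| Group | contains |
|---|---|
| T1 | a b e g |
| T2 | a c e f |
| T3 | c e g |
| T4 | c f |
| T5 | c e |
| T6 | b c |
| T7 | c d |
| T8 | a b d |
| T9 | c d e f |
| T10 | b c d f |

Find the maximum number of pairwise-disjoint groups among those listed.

2

T5, T8 are pairwise disjoint (T5={c,e}; T8={a,b,d}).
Every remaining group overlaps one of these, and no 3 of the listed groups are pairwise disjoint, so 2 is the maximum.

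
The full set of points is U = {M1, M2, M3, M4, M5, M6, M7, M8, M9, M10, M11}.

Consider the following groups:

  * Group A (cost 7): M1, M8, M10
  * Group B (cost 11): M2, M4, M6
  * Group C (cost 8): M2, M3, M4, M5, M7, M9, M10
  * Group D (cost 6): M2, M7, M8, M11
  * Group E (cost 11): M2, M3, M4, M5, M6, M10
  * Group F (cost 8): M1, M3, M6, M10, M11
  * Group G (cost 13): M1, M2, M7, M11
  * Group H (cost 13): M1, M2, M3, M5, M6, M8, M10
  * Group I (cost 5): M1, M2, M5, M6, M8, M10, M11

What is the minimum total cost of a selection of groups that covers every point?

C, I together cover every point (C ∪ I = {M1, M2, M3, M4, M5, M6, M7, M8, M9, M10, M11}); total cost 8 + 5 = 13.
No covering selection has total cost below 13.

13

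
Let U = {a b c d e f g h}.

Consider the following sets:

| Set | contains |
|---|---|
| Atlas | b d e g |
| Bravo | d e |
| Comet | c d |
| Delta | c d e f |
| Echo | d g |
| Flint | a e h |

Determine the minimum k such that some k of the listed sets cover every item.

3

Atlas and Delta and Flint together: Atlas ∪ Delta ∪ Flint = {a, b, c, d, e, f, g, h} — every item is covered.
Only Flint contains a, so Flint is forced; the remaining 5 items need at least 2 more sets (each remaining set adds at most 3) — so at least 3 sets are needed, and 3 is optimal.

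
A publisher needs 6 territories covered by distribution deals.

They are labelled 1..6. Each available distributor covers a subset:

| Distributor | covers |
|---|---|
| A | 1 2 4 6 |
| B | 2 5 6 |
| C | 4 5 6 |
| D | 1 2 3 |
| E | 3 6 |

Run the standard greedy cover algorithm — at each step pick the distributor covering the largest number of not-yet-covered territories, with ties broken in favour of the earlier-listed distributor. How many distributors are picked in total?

3

Greedy: pick A (covers 4 new) → pick B (covers 1 new) → pick D (covers 1 new). Total picks: 3.
(The true minimum cover uses only 2 distributors, so greedy is not optimal here.)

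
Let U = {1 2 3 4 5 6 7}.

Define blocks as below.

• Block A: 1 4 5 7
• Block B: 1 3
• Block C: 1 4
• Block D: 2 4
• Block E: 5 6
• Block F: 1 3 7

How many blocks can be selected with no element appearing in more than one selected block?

B, D, E are pairwise disjoint (B={1,3}; D={2,4}; E={5,6}).
Every remaining block overlaps one of these, and no 4 of the listed blocks are pairwise disjoint, so 3 is the maximum.

3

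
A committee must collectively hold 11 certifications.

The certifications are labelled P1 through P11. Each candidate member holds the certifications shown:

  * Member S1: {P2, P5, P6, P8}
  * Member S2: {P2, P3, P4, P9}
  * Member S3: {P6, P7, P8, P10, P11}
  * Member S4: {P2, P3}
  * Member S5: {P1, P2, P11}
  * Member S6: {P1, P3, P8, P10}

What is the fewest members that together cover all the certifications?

4

Take {S1, S2, S3, S6}. Their union is {P1, P2, P3, P4, P5, P6, P7, P8, P9, P10, P11}, which is all 11 certifications.
Only S1 contains P5, so S1 is forced; the remaining 7 certifications need at least 3 more members (each remaining member adds at most 3) — so at least 4 members are needed, and 4 is optimal.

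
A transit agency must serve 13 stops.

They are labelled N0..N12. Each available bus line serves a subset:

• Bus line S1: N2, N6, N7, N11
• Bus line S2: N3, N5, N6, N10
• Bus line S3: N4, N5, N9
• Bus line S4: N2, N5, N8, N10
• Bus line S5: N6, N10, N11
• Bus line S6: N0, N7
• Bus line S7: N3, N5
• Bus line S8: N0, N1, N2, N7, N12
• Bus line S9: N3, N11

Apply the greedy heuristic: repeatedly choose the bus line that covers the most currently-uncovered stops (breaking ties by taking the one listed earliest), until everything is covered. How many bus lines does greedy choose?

5

Greedy: pick S8 (covers 5 new) → pick S2 (covers 4 new) → pick S3 (covers 2 new) → pick S1 (covers 1 new) → pick S4 (covers 1 new). Total picks: 5.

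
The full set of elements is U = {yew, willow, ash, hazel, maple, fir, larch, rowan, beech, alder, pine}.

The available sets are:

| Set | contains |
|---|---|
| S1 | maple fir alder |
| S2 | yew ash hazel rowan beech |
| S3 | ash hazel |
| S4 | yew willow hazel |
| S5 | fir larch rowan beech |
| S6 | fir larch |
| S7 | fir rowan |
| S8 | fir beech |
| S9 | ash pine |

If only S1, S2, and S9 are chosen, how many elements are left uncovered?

2

Union of S1, S2, S9 = {yew, ash, hazel, maple, fir, rowan, beech, alder, pine}.
Not covered: willow, larch — 2 elements.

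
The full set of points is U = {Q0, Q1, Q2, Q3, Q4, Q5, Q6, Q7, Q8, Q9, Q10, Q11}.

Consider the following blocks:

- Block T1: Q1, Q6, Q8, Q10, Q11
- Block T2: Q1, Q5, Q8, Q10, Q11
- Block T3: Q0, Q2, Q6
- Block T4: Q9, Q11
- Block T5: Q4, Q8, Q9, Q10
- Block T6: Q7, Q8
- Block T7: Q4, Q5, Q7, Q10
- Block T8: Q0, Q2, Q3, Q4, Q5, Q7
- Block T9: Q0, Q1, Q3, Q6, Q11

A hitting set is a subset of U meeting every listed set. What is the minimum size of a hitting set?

The 4 points {Q4, Q6, Q8, Q11} hit every block.
No choice of 3 points meets every block, so 4 is the minimum.

4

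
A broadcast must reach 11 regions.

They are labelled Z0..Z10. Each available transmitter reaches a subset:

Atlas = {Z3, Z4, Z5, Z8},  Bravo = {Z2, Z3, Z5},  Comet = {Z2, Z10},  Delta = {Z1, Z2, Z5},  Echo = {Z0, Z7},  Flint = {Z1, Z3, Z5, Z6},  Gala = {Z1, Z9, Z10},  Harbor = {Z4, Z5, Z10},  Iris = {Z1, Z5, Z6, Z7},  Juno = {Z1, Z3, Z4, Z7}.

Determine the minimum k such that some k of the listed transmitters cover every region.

5

Take {Atlas, Comet, Echo, Flint, Gala}. Their union is {Z0, Z1, Z2, Z3, Z4, Z5, Z6, Z7, Z8, Z9, Z10}, which is all 11 regions.
No 4 of the 10 transmitters cover everything (all 210 combinations miss at least one region), so 5 is optimal.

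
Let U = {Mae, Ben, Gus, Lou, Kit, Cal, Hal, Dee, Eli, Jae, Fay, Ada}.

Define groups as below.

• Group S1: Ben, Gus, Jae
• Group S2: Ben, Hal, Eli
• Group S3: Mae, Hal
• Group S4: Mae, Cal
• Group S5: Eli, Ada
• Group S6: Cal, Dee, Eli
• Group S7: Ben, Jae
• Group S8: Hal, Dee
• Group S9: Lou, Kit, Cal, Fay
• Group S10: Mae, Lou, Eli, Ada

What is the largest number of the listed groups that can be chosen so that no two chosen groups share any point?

4

S1, S5, S8, S9 are pairwise disjoint (S1={Ben,Gus,Jae}; S5={Eli,Ada}; S8={Hal,Dee}; S9={Lou,Kit,Cal,Fay}).
Every remaining group overlaps one of these, and no 5 of the listed groups are pairwise disjoint, so 4 is the maximum.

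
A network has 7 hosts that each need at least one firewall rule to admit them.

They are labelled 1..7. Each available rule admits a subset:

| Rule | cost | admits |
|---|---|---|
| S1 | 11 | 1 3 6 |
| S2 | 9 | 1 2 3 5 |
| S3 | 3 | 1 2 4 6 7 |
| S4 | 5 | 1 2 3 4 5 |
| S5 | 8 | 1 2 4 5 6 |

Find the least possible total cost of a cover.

8

S3, S4 together cover every host (S3 ∪ S4 = {1, 2, 3, 4, 5, 6, 7}); total cost 3 + 5 = 8.
No covering selection has total cost below 8.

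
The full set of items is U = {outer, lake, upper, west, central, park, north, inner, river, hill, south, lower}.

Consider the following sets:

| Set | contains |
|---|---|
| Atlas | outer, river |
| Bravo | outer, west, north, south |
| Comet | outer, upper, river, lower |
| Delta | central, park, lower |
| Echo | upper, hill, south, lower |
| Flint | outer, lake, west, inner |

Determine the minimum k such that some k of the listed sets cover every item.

Atlas and Bravo and Delta and Echo and Flint together: Atlas ∪ Bravo ∪ Delta ∪ Echo ∪ Flint = {outer, lake, upper, west, central, park, north, inner, river, hill, south, lower} — every item is covered.
No 4 of the 6 sets cover everything (all 15 combinations miss at least one item), so 5 is optimal.

5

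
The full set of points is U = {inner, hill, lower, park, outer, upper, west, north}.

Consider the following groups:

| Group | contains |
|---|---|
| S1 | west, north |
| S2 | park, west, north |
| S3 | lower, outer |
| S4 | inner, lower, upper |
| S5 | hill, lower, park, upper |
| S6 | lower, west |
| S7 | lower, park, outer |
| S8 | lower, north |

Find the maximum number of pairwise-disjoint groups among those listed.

2

S1, S5 are pairwise disjoint (S1={west,north}; S5={hill,lower,park,upper}).
Every remaining group overlaps one of these, and no 3 of the listed groups are pairwise disjoint, so 2 is the maximum.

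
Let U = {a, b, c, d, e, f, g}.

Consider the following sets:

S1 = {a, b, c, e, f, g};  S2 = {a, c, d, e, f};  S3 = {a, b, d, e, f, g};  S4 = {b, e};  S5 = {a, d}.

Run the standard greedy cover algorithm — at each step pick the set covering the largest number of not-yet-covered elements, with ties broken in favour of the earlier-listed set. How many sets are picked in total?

2

Greedy: pick S1 (covers 6 new) → pick S2 (covers 1 new). Total picks: 2.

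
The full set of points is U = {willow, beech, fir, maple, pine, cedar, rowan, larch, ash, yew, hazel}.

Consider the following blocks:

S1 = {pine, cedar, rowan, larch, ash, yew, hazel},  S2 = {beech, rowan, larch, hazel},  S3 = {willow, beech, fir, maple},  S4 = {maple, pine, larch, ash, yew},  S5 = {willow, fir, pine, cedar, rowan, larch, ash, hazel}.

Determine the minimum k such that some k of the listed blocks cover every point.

S1 and S3 together: S1 ∪ S3 = {willow, beech, fir, maple, pine, cedar, rowan, larch, ash, yew, hazel} — every point is covered.
No single block has all 11 points (the largest, S5, has 8), so 2 is optimal.

2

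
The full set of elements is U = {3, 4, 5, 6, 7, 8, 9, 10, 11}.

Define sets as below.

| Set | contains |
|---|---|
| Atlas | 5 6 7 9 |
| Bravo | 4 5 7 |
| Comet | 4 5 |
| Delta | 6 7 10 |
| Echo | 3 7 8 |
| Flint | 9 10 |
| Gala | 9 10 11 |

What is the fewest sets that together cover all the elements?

4

Atlas and Comet and Echo and Gala together: Atlas ∪ Comet ∪ Echo ∪ Gala = {3, 4, 5, 6, 7, 8, 9, 10, 11} — every element is covered.
No 3 of the 7 sets cover everything (all 35 combinations miss at least one element), so 4 is optimal.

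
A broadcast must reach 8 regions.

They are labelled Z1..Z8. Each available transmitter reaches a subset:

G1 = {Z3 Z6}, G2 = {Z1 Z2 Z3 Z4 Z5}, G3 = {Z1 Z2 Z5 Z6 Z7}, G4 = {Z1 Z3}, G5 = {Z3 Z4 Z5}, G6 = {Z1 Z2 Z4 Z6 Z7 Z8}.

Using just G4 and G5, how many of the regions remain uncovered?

Union of G4, G5 = {Z1, Z3, Z4, Z5}.
Not covered: Z2, Z6, Z7, Z8 — 4 regions.

4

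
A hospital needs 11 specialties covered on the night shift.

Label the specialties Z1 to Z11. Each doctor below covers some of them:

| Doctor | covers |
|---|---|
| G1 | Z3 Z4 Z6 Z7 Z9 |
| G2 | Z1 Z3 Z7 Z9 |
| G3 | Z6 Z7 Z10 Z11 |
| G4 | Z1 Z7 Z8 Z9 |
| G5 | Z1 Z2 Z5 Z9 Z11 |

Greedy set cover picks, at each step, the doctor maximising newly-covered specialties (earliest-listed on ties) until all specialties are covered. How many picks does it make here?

4

Greedy: pick G1 (covers 5 new) → pick G5 (covers 4 new) → pick G3 (covers 1 new) → pick G4 (covers 1 new). Total picks: 4.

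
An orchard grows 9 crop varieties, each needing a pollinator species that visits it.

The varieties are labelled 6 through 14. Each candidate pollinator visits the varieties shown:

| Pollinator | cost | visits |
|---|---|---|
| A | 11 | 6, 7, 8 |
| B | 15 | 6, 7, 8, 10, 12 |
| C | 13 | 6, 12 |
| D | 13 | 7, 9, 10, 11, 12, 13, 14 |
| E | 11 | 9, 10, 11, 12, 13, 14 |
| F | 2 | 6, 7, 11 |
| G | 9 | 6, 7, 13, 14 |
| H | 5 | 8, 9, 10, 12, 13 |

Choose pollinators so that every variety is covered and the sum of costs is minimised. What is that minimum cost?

16

F, G, H together cover every variety (F ∪ G ∪ H = {6, 7, 8, 9, 10, 11, 12, 13, 14}); total cost 2 + 9 + 5 = 16.
No covering selection has total cost below 16.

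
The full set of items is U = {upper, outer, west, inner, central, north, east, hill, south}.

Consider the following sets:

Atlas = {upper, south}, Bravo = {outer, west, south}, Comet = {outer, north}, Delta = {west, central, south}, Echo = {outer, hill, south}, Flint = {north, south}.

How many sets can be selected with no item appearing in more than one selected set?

Atlas, Comet are pairwise disjoint (Atlas={upper,south}; Comet={outer,north}).
Every remaining set overlaps one of these, and no 3 of the listed sets are pairwise disjoint, so 2 is the maximum.

2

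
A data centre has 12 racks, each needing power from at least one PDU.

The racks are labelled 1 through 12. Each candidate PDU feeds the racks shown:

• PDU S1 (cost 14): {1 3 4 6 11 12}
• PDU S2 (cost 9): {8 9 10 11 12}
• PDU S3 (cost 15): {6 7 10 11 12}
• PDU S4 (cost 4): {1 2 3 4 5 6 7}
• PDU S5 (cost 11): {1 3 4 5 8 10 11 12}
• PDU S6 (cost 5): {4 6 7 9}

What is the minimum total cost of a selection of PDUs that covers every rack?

13

S2, S4 together cover every rack (S2 ∪ S4 = {1, 2, 3, 4, 5, 6, 7, 8, 9, 10, 11, 12}); total cost 9 + 4 = 13.
No covering selection has total cost below 13.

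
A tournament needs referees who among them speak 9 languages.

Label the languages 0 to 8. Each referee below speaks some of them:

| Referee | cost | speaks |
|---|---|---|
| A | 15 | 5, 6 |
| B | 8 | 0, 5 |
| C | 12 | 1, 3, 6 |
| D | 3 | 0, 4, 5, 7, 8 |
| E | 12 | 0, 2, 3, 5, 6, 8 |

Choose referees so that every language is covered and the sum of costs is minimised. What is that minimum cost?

27

C, D, E together cover every language (C ∪ D ∪ E = {0, 1, 2, 3, 4, 5, 6, 7, 8}); total cost 12 + 3 + 12 = 27.
No covering selection has total cost below 27.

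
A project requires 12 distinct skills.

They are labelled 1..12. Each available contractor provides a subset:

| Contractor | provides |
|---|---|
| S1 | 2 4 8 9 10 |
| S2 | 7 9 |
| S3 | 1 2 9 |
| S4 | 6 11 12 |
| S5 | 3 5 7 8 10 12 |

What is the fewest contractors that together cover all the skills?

4

Take {S1, S3, S4, S5}. Their union is {1, 2, 3, 4, 5, 6, 7, 8, 9, 10, 11, 12}, which is all 12 skills.
No 3 of the 5 contractors cover everything (all 10 combinations miss at least one skill), so 4 is optimal.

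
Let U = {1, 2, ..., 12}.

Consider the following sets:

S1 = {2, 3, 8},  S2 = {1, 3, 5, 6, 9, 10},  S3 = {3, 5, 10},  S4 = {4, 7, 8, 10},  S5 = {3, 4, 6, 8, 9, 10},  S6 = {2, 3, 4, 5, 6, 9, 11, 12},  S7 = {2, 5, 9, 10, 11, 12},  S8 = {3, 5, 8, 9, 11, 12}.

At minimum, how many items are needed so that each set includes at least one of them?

2

The 2 items {3, 10} hit every set.
No single item lies in every set, so at least 2 are needed and 2 is optimal.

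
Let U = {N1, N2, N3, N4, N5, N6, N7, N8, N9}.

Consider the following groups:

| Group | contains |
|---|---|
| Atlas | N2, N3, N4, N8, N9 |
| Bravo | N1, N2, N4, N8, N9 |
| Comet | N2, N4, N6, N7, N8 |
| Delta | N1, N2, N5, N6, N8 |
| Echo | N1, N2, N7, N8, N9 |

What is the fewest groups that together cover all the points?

Atlas and Comet and Delta together: Atlas ∪ Comet ∪ Delta = {N1, N2, N3, N4, N5, N6, N7, N8, N9} — every point is covered.
Only Atlas contains N3, so Atlas is forced; the remaining 4 points need at least 2 more groups (each remaining group adds at most 3) — so at least 3 groups are needed, and 3 is optimal.

3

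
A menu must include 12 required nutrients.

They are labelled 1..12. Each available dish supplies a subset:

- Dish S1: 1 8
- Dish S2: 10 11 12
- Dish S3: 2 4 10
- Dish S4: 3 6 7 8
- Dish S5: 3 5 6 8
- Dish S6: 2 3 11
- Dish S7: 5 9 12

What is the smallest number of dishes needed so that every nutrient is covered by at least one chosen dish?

5

S1 and S3 and S4 and S6 and S7 together: S1 ∪ S3 ∪ S4 ∪ S6 ∪ S7 = {1, 2, 3, 4, 5, 6, 7, 8, 9, 10, 11, 12} — every nutrient is covered.
Only S1 contains 1, so S1 is forced; the remaining 10 nutrients need at least 4 more dishes (each remaining dish adds at most 3) — so at least 5 dishes are needed, and 5 is optimal.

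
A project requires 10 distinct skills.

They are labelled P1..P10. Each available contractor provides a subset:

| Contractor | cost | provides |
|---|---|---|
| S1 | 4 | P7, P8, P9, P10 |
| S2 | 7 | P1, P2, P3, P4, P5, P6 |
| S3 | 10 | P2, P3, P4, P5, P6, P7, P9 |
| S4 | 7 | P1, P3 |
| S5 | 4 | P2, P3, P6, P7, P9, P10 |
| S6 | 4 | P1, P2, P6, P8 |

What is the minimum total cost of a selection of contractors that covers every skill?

11

S1, S2 together cover every skill (S1 ∪ S2 = {P1, P2, P3, P4, P5, P6, P7, P8, P9, P10}); total cost 4 + 7 = 11.
The greedy pick S5, S6, S2 costs 15; no covering selection beats 11.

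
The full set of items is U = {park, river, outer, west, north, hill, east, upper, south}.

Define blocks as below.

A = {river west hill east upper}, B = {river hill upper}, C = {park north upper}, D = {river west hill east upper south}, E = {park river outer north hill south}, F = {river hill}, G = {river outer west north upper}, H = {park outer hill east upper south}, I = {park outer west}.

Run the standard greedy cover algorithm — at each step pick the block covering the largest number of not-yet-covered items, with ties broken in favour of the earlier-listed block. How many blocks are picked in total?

2

Greedy: pick D (covers 6 new) → pick E (covers 3 new). Total picks: 2.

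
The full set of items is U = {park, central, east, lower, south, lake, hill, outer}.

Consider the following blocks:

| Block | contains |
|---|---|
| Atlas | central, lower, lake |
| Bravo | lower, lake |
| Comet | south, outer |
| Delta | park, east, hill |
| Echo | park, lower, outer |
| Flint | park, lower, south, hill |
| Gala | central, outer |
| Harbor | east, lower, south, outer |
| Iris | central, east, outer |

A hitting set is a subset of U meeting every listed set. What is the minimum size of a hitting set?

3

The 3 items {park, lower, outer} hit every block.
The blocks Atlas, Comet, Delta are pairwise disjoint, so any hitting set needs a separate item for each — at least 3. Hence 3 is optimal.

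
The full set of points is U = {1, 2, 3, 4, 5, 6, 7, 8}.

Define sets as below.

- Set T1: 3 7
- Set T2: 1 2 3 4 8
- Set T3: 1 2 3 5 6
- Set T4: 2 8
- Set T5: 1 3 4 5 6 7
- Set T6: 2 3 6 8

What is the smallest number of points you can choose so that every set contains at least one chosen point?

2

The 2 points {3, 8} hit every set.
The sets T4, T5 are pairwise disjoint, so any hitting set needs a separate point for each — at least 2. Hence 2 is optimal.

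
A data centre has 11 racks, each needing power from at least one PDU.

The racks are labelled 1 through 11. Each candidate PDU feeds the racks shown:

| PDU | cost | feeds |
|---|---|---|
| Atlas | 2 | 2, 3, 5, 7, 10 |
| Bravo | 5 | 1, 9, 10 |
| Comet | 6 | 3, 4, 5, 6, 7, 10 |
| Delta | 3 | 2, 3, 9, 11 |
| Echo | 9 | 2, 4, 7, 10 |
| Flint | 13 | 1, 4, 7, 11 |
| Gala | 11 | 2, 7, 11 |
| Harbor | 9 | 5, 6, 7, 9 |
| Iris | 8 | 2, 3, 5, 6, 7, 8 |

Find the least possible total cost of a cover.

22

Bravo, Comet, Delta, Iris together cover every rack (Bravo ∪ Comet ∪ Delta ∪ Iris = {1, 2, 3, 4, 5, 6, 7, 8, 9, 10, 11}); total cost 5 + 6 + 3 + 8 = 22.
The greedy pick Atlas, Delta, Comet, Bravo, Iris costs 24; no covering selection beats 22.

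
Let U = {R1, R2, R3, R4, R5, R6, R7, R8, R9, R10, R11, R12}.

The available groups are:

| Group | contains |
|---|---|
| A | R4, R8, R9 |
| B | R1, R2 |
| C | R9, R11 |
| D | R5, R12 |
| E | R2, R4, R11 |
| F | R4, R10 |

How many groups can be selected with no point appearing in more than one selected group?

4

B, C, D, F are pairwise disjoint (B={R1,R2}; C={R9,R11}; D={R5,R12}; F={R4,R10}).
Every remaining group overlaps one of these, and no 5 of the listed groups are pairwise disjoint, so 4 is the maximum.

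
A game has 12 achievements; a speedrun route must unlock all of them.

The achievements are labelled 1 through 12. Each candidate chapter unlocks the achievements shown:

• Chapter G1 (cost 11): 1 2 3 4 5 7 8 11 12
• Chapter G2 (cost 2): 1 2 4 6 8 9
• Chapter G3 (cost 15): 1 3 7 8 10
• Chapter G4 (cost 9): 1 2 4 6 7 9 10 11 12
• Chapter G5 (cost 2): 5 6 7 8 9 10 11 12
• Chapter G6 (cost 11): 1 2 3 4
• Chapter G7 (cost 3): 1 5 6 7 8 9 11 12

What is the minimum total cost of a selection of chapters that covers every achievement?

13

G1, G5 together cover every achievement (G1 ∪ G5 = {1, 2, 3, 4, 5, 6, 7, 8, 9, 10, 11, 12}); total cost 11 + 2 = 13.
The greedy pick G5, G2, G1 costs 15; no covering selection beats 13.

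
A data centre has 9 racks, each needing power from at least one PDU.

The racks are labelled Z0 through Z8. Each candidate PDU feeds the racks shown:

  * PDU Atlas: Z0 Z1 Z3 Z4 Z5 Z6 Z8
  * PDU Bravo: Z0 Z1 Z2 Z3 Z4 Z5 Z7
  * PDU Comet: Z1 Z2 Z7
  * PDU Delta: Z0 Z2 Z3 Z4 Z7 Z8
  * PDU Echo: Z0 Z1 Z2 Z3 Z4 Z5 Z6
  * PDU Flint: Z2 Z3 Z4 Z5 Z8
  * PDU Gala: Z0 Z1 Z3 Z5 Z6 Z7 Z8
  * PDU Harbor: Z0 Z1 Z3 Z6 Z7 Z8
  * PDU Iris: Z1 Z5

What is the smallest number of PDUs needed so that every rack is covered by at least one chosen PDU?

Take {Echo, Gala}. Their union is {Z0, Z1, Z2, Z3, Z4, Z5, Z6, Z7, Z8}, which is all 9 racks.
No single PDU has all 9 racks (the largest, Atlas, has 7), so 2 is optimal.

2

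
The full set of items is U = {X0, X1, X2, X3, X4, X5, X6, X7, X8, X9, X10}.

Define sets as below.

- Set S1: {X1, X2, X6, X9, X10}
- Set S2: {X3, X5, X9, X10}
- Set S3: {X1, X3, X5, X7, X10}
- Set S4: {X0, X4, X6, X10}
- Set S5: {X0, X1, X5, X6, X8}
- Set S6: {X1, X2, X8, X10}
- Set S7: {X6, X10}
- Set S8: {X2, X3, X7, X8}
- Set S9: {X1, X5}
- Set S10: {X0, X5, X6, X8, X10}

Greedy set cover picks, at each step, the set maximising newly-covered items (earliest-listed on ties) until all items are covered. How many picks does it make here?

4

Greedy: pick S1 (covers 5 new) → pick S3 (covers 3 new) → pick S4 (covers 2 new) → pick S5 (covers 1 new). Total picks: 4.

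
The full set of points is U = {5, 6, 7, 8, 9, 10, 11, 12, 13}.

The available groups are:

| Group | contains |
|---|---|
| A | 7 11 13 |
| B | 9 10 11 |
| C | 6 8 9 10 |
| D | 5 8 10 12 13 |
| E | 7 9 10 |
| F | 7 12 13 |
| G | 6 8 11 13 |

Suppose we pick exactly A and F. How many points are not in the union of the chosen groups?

Union of A, F = {7, 11, 12, 13}.
Not covered: 5, 6, 8, 9, 10 — 5 points.

5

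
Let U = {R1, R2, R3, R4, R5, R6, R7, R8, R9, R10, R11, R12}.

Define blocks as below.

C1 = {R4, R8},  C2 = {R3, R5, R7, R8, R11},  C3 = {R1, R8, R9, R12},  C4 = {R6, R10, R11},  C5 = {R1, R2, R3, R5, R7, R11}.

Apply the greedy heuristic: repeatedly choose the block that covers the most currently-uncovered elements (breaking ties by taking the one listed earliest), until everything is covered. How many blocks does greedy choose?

4

Greedy: pick C5 (covers 6 new) → pick C3 (covers 3 new) → pick C4 (covers 2 new) → pick C1 (covers 1 new). Total picks: 4.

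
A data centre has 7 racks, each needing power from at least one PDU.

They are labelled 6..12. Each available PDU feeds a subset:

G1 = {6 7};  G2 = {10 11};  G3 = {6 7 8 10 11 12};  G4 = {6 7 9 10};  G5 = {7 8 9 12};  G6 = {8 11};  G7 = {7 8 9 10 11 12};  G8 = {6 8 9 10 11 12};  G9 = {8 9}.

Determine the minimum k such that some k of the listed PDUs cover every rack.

2

Take {G3, G8}. Their union is {6, 7, 8, 9, 10, 11, 12}, which is all 7 racks.
No single PDU has all 7 racks (the largest, G3, has 6), so 2 is optimal.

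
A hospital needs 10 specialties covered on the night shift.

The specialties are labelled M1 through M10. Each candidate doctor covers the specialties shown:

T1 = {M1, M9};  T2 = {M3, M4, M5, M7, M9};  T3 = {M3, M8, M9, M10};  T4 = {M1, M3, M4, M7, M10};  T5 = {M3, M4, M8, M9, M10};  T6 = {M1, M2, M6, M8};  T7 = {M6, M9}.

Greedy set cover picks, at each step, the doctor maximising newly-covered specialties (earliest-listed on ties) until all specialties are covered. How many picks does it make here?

Greedy: pick T2 (covers 5 new) → pick T6 (covers 4 new) → pick T3 (covers 1 new). Total picks: 3.

3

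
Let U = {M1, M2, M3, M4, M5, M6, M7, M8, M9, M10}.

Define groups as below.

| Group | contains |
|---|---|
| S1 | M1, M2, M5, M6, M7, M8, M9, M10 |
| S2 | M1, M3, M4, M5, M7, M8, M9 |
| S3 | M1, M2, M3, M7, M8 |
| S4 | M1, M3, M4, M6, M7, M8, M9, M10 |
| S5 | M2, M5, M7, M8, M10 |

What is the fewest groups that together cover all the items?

S1 and S4 together: S1 ∪ S4 = {M1, M2, M3, M4, M5, M6, M7, M8, M9, M10} — every item is covered.
No single group has all 10 items (the largest, S1, has 8), so 2 is optimal.

2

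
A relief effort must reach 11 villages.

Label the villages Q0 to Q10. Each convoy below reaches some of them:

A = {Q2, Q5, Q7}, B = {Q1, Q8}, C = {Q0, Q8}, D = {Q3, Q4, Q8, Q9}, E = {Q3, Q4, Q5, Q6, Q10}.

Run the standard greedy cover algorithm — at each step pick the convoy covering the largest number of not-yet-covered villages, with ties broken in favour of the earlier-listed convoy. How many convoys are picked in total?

5

Greedy: pick E (covers 5 new) → pick A (covers 2 new) → pick B (covers 2 new) → pick C (covers 1 new) → pick D (covers 1 new). Total picks: 5.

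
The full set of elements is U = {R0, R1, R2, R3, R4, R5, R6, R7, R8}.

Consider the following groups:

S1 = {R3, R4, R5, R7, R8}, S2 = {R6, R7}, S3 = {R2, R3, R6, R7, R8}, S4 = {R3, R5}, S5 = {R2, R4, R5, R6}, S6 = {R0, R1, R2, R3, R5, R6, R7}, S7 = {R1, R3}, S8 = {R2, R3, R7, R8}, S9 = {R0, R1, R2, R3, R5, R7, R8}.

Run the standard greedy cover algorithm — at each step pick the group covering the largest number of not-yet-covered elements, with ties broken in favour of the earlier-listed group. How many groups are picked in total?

2

Greedy: pick S6 (covers 7 new) → pick S1 (covers 2 new). Total picks: 2.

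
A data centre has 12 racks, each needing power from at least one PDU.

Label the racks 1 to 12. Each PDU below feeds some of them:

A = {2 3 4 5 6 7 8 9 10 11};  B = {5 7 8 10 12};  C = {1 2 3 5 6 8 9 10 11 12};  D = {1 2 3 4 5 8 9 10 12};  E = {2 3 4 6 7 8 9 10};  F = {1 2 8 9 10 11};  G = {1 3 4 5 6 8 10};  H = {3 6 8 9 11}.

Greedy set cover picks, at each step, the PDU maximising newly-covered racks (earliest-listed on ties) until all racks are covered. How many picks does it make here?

2

Greedy: pick A (covers 10 new) → pick C (covers 2 new). Total picks: 2.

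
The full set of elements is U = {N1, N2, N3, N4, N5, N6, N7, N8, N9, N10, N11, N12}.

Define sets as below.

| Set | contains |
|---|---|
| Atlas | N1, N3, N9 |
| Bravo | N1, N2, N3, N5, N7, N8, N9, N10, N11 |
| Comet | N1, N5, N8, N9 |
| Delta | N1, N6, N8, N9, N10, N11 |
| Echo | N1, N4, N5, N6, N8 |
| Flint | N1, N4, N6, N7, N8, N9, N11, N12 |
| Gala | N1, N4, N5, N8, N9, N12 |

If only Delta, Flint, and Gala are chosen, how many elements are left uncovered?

Union of Delta, Flint, Gala = {N1, N4, N5, N6, N7, N8, N9, N10, N11, N12}.
Not covered: N2, N3 — 2 elements.

2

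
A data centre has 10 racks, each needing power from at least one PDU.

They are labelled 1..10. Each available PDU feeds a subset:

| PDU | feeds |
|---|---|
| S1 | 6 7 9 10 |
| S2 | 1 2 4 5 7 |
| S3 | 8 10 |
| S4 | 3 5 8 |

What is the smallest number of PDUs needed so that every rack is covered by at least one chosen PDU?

3

Take {S1, S2, S4}. Their union is {1, 2, 3, 4, 5, 6, 7, 8, 9, 10}, which is all 10 racks.
Only S2 contains 1, so S2 is forced; the remaining 5 racks need at least 2 more PDUs (each remaining PDU adds at most 3) — so at least 3 PDUs are needed, and 3 is optimal.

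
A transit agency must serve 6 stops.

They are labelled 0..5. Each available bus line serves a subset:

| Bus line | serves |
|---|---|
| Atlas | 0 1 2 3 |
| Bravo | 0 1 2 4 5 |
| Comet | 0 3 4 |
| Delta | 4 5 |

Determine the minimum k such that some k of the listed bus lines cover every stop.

Atlas and Bravo together: Atlas ∪ Bravo = {0, 1, 2, 3, 4, 5} — every stop is covered.
No single bus line has all 6 stops (the largest, Bravo, has 5), so 2 is optimal.

2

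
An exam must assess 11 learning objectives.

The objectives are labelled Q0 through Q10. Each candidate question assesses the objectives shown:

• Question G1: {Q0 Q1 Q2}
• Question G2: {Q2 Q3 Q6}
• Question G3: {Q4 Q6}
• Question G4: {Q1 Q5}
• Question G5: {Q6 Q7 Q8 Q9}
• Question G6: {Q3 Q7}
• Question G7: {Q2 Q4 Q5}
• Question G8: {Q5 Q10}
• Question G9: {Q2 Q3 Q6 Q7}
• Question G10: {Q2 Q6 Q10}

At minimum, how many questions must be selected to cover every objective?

Take {G1, G2, G5, G7, G8}. Their union is {Q0, Q1, Q2, Q3, Q4, Q5, Q6, Q7, Q8, Q9, Q10}, which is all 11 objectives.
No 4 of the 10 questions cover everything (all 210 combinations miss at least one objective), so 5 is optimal.

5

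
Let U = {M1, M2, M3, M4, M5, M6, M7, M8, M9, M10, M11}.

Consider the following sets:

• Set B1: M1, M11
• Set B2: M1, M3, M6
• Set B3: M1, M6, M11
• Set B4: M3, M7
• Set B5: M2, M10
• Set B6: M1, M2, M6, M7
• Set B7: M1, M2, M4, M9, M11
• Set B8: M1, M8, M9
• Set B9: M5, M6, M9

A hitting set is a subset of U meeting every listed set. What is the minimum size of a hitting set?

H = {M1, M3, M6, M10} meets every set (each contains at least one member of H), and |H| = 4.
The sets B1, B4, B5, B9 are pairwise disjoint, so any hitting set needs a separate item for each — at least 4. Hence 4 is optimal.

4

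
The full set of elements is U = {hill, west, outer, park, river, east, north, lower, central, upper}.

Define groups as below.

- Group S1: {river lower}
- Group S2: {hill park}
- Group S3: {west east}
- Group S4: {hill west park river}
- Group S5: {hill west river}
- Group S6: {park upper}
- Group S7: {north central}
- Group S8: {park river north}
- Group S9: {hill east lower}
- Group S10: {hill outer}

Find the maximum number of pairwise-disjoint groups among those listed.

5

S1, S3, S6, S7, S10 are pairwise disjoint (S1={river,lower}; S3={west,east}; S6={park,upper}; S7={north,central}; S10={hill,outer}).
Every remaining group overlaps one of these, and no 6 of the listed groups are pairwise disjoint, so 5 is the maximum.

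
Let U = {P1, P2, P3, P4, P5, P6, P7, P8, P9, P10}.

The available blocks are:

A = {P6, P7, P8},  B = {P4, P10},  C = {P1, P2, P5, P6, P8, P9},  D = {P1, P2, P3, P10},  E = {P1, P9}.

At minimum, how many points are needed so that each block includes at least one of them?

3

The 3 points {P6, P9, P10} hit every block.
The blocks A, B, E are pairwise disjoint, so any hitting set needs a separate point for each — at least 3. Hence 3 is optimal.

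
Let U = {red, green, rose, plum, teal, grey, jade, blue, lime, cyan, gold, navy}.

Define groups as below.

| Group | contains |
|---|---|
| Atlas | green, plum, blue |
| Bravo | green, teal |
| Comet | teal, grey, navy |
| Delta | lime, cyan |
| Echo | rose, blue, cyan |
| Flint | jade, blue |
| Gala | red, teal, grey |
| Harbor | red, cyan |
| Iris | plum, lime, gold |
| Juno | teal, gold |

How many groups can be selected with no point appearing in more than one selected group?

4

Comet, Flint, Harbor, Iris are pairwise disjoint (Comet={teal,grey,navy}; Flint={jade,blue}; Harbor={red,cyan}; Iris={plum,lime,gold}).
Every remaining group overlaps one of these, and no 5 of the listed groups are pairwise disjoint, so 4 is the maximum.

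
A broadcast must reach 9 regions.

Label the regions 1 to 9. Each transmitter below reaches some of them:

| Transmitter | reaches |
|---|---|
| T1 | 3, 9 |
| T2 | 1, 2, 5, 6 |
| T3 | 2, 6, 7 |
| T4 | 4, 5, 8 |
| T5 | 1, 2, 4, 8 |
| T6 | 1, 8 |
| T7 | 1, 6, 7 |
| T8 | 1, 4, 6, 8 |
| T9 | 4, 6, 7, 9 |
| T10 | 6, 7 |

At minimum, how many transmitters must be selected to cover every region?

4

T1 and T2 and T3 and T4 together: T1 ∪ T2 ∪ T3 ∪ T4 = {1, 2, 3, 4, 5, 6, 7, 8, 9} — every region is covered.
No 3 of the 10 transmitters cover everything (all 120 combinations miss at least one region), so 4 is optimal.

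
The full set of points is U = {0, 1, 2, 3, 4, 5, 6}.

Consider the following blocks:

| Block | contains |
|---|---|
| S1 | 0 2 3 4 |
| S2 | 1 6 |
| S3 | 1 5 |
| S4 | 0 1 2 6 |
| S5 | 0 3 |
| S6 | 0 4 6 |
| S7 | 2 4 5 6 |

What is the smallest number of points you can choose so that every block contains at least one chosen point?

3

Take H = {0, 1, 5}. Each listed block contains at least one of these, so H is a hitting set of size 3.
No choice of 2 points meets every block, so 3 is the minimum.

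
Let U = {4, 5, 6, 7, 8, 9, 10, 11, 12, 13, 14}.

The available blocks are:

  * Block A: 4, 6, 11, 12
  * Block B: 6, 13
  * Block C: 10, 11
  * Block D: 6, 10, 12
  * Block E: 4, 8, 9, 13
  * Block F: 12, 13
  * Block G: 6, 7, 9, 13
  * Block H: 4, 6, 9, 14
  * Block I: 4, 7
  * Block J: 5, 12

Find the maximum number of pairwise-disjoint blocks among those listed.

B, C, I, J are pairwise disjoint (B={6,13}; C={10,11}; I={4,7}; J={5,12}).
Every remaining block overlaps one of these, and no 5 of the listed blocks are pairwise disjoint, so 4 is the maximum.

4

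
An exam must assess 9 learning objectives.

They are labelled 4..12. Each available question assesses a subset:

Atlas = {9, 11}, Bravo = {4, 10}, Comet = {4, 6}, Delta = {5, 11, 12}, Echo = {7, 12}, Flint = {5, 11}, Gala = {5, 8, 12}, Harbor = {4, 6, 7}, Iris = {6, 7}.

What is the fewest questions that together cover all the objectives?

Take {Atlas, Bravo, Gala, Harbor}. Their union is {4, 5, 6, 7, 8, 9, 10, 11, 12}, which is all 9 objectives.
Only Atlas contains 9, so Atlas is forced; the remaining 7 objectives need at least 3 more questions (each remaining question adds at most 3) — so at least 4 questions are needed, and 4 is optimal.

4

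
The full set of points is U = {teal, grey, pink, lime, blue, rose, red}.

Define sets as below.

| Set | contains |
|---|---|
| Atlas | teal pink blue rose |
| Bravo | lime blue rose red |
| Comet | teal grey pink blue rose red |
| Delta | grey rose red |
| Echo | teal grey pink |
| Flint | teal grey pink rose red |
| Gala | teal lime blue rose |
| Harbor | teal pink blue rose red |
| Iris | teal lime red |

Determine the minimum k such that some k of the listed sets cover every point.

Bravo and Echo cover everything between them: the union {teal, grey, pink, lime, blue, rose, red} is all of U.
No single set has all 7 points (the largest, Comet, has 6), so 2 is optimal.

2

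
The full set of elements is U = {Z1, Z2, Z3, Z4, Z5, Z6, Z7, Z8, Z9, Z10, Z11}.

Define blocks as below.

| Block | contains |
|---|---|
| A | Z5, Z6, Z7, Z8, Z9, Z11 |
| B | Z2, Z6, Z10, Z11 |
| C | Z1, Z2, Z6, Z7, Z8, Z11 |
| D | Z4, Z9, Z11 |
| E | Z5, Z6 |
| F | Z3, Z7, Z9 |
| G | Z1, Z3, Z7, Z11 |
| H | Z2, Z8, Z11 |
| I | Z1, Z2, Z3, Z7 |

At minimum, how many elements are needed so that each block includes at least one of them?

3

Take T = {Z6, Z7, Z11}. Each listed block contains at least one of these, so T is a hitting set of size 3.
The blocks E, F, H are pairwise disjoint, so any hitting set needs a separate element for each — at least 3. Hence 3 is optimal.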